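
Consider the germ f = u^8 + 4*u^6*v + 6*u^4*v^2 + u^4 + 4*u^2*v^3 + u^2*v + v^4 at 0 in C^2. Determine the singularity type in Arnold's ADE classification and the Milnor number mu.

Type D_{5}, Milnor number mu = 5.

The Hessian of f at 0 has rank 0. Corank 2; j^3 = u^2*v has shape L^2 M (L != M), so D-series; mu = 5 gives D_5.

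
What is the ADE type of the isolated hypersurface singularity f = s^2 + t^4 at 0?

A_{3}

The Hessian of f at 0 has rank 1. Corank 1: A-series; mu = 3 gives A_3.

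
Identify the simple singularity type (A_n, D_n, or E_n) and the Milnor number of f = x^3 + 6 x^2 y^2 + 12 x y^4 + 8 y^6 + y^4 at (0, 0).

The Hessian of f at 0 is [[0, 0], [0, 0]] with rank 0, so corank 2. A Groebner basis of the Jacobian ideal J(f) in C{x,y} is {x^3, x^2*y, x^2/4 + x*y^2, y^3}; counting standard monomials gives mu = 6. Corank 2; j^3 = x^3 is a perfect cube, so E-series; the 4-jet and mu = 6 give E_6.

Type E_{6}, Milnor number mu = 6.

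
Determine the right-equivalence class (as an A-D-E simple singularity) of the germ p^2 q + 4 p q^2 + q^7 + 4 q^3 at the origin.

D8

The Hessian of f at 0 has rank 0. Corank 2; j^3 = q*(p + 2*q)^2 has shape L^2 M (L != M), so D-series; mu = 8 gives D_8.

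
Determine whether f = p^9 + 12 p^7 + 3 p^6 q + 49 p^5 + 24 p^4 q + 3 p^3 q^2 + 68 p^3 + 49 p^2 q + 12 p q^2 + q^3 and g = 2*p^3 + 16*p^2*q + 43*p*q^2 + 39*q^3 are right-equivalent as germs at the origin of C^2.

The Hessian of f at 0 is [[0, 0], [0, 0]] with rank 0, so corank 2. A Groebner basis of the Jacobian ideal J(f) in C{p,q} is {q^3, p^2 - 3*q^2/47, p*q + 12*q^2/47}; counting standard monomials gives mu = 4. Corank 2; j^3 = (4*p + q)*(17*p^2 + 8*p*q + q^2) splits into three distinct lines over C (the quadratic factor has nonzero discriminant), so D_4. The Hessian of g at 0 is [[0, 0], [0, 0]] with rank 0, so corank 2. A Groebner basis of the Jacobian ideal J(g) in C{p,q} is {q^3, p^2 - 23*q^2/2, p*q + 7*q^2/2}; counting standard monomials gives mu = 4. Corank 2; j^3 = (p + 3*q)*(2*p^2 + 10*p*q + 13*q^2) splits into three distinct lines over C (the quadratic factor has nonzero discriminant), so D_4. Both have type D_4, hence right-equivalent.

Yes.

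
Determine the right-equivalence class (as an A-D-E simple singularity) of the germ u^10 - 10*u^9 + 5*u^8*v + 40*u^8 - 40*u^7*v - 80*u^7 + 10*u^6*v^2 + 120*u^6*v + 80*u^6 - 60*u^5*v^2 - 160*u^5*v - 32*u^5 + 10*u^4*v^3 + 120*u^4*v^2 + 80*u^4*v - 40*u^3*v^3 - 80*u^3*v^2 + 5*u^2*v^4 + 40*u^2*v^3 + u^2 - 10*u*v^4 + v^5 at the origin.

A_{4}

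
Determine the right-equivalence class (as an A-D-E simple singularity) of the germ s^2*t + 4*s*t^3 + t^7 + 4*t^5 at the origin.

The Hessian of f at 0 has rank 0. Corank 2; j^3 = s^2*t has shape L^2 M (L != M), so D-series; mu = 8 gives D_8.

D_8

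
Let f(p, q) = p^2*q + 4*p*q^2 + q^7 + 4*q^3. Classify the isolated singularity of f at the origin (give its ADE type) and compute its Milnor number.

Type D_8, Milnor number mu = 8.

The Hessian of f at 0 has rank 0. Corank 2; j^3 = q*(p + 2*q)^2 has shape L^2 M (L != M), so D-series; mu = 8 gives D_8.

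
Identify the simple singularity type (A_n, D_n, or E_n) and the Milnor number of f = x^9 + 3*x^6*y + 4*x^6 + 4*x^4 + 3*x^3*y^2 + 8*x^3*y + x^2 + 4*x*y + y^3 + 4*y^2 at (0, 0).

Type A_{2}, Milnor number mu = 2.

The Hessian of f at 0 is [[2, 4], [4, 8]] with rank 1, so corank 1. A Groebner basis of the Jacobian ideal J(f) in C{x,y} is {y^2, x + 2*y}; counting standard monomials gives mu = 2. Corank 1: A-series; mu = 2 gives A_2.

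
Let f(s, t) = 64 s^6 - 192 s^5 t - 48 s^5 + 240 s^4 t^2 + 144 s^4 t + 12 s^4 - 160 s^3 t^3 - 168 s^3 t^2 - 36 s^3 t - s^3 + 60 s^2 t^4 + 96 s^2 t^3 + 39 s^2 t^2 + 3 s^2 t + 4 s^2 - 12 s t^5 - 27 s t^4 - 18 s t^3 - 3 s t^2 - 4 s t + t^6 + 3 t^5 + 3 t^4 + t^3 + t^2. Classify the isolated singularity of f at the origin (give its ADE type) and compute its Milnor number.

The Hessian of f at 0 is [[8, -4], [-4, 2]] with rank 1, so corank 1. A Groebner basis of the Jacobian ideal J(f) in C{s,t} is {t^2, s - t/2}; counting standard monomials gives mu = 2. Corank 1: A-series; mu = 2 gives A_2.

Type A_2, Milnor number mu = 2.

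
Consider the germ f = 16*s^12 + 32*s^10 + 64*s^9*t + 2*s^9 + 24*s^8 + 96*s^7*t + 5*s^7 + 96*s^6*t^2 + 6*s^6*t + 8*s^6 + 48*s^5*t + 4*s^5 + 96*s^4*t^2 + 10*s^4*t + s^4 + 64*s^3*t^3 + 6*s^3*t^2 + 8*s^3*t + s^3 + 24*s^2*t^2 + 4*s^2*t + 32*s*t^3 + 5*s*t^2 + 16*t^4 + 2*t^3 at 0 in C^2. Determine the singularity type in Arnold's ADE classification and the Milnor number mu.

Type D5, Milnor number mu = 5.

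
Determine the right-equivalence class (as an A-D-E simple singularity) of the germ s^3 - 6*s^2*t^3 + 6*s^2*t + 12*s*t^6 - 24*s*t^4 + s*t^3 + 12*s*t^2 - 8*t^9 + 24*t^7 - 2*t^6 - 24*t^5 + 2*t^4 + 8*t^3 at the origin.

The Hessian of f at 0 has rank 0. Corank 2; j^3 = (s + 2*t)^3 is a perfect cube, so E-series; the 4-jet and mu = 7 give E_7.

E7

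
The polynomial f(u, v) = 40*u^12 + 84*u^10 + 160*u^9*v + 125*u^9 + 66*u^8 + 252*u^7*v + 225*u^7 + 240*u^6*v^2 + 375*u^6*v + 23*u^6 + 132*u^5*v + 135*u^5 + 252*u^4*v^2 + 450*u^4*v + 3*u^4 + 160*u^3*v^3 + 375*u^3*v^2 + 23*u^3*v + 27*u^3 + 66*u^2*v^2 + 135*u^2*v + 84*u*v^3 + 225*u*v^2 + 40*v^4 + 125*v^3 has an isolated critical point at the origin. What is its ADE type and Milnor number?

The Hessian of f at 0 is [[0, 0], [0, 0]] with rank 0, so corank 2. A Groebner basis of the Jacobian ideal J(f) in C{u,v} is {19683*u^2 + 65610*u*v + v^4 + 27*v^3 + 54675*v^2, u^3 + 1485*u^2 + 4950*u*v + 20*v^3/3 + 4125*v^2, u^2*v - 567*u^2 - 1890*u*v - 32*v^3/9 - 1575*v^2, 162*u^2 + u*v^2 + 540*u*v + 17*v^3/9 + 450*v^2}; counting standard monomials gives mu = 7. Corank 2; j^3 = (3*u + 5*v)^3 is a perfect cube, so E-series; the 4-jet and mu = 7 give E_7.

Type E7, Milnor number mu = 7.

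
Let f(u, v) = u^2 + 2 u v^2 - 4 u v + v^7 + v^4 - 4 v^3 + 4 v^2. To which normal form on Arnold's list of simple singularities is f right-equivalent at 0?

A_6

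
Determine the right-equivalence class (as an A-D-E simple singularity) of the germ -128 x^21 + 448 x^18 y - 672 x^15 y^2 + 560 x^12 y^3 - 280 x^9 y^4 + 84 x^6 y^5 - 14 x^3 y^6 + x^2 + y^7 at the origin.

The Hessian of f at 0 is [[2, 0], [0, 0]] with rank 1, so corank 1. A Groebner basis of the Jacobian ideal J(f) in C{x,y} is {y^6, x}; counting standard monomials gives mu = 6. Corank 1: A-series; mu = 6 gives A_6.

A6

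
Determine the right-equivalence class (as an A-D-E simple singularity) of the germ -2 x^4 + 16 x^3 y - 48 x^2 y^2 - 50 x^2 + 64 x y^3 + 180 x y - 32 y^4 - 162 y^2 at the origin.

A_3

The Hessian of f at 0 has rank 1. Corank 1: A-series; mu = 3 gives A_3.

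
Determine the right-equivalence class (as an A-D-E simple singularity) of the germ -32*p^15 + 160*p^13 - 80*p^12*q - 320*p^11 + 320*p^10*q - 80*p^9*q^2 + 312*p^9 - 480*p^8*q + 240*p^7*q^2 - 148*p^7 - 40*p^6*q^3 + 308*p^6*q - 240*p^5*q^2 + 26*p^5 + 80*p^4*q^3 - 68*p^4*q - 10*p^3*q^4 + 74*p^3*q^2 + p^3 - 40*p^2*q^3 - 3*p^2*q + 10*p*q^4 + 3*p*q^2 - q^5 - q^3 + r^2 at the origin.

E_{8}

The Hessian of f at 0 is [[0, 0, 0], [0, 0, 0], [0, 0, 2]] with rank 1, so corank 2. A Groebner basis of the Jacobian ideal J(f) in C{p,q,r} is {7*p^2/4 + p*q^3 - 7*p*q/2 + 7*q^2/4, 2*p^2 - 4*p*q + q^4 + 2*q^2, p^3 - 3*p*q^2 + 2*q^3, p^2*q - 2*p*q^2 + q^3, r}; counting standard monomials gives mu = 8. Corank 2; j^3 = (p - q)^3 is a perfect cube, so E-series; the 5-jet and mu = 8 give E_8.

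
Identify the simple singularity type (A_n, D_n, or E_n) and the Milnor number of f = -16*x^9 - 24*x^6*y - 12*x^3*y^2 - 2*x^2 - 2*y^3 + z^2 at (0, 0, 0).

The Hessian of f at 0 has rank 2. Corank 1: A-series; mu = 2 gives A_2.

Type A_2, Milnor number mu = 2.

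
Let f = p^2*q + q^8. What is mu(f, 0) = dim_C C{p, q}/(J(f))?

The Hessian of f at 0 is [[0, 0], [0, 0]] with rank 0, so corank 2. A Groebner basis of the Jacobian ideal J(f) in C{p,q} is {p^2/8 + q^7, p^3, p*q}; counting standard monomials gives mu = 9. Corank 2; j^3 = p^2*q has shape L^2 M (L != M), so D-series; mu = 9 gives D_9.

9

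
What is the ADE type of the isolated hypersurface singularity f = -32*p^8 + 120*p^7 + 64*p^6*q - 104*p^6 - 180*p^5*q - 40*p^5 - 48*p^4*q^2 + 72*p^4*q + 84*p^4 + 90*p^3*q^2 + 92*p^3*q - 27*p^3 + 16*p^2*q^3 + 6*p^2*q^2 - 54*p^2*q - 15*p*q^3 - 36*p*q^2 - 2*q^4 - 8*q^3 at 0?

E7

The Hessian of f at 0 has rank 0. Corank 2; j^3 = -(3*p + 2*q)^3 is a perfect cube, so E-series; the 4-jet and mu = 7 give E_7.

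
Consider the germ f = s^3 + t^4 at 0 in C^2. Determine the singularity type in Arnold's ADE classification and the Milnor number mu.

Type E_6, Milnor number mu = 6.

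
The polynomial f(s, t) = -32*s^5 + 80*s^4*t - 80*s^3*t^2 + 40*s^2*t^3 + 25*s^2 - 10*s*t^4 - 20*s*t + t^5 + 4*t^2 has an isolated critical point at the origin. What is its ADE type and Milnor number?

Type A4, Milnor number mu = 4.

The Hessian of f at 0 has rank 1. Corank 1: A-series; mu = 4 gives A_4.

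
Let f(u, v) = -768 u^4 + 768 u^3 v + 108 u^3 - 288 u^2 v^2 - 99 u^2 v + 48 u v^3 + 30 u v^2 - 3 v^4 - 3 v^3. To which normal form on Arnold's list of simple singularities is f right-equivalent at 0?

The Hessian of f at 0 has rank 0. Corank 2; j^3 = 3*(3*u - v)^2*(4*u - v) has shape L^2 M (L != M), so D-series; mu = 5 gives D_5.

D_5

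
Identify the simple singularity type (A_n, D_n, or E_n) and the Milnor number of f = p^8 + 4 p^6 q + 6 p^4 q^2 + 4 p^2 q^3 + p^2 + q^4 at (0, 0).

Type A_3, Milnor number mu = 3.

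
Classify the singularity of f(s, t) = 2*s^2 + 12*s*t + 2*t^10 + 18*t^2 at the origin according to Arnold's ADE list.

A_{9}

The Hessian of f at 0 is [[4, 12], [12, 36]] with rank 1, so corank 1. A Groebner basis of the Jacobian ideal J(f) in C{s,t} is {t^9, s + 3*t}; counting standard monomials gives mu = 9. Corank 1: A-series; mu = 9 gives A_9.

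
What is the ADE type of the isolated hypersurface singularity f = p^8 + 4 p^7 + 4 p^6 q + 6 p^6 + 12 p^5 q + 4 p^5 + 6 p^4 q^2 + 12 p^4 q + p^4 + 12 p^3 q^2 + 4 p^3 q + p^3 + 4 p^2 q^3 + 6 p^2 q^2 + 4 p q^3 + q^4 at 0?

The Hessian of f at 0 has rank 0. Corank 2; j^3 = p^3 is a perfect cube, so E-series; the 4-jet and mu = 6 give E_6.

E6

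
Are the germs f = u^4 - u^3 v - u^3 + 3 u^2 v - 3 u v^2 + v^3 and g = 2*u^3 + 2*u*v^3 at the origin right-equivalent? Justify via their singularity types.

The Hessian of f at 0 has rank 0. Corank 2; j^3 = -(u - v)^3 is a perfect cube, so E-series; the 4-jet and mu = 7 give E_7. The Hessian of g at 0 has rank 0. Corank 2; j^3 = 2*u^3 is a perfect cube, so E-series; the 4-jet and mu = 7 give E_7. Both have type E_7, hence right-equivalent.

Yes.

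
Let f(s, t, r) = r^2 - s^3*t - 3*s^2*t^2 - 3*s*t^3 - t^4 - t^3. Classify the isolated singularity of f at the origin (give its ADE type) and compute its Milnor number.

The Hessian of f at 0 has rank 1. Corank 2; j^3 = -t^3 is a perfect cube, so E-series; the 4-jet and mu = 7 give E_7.

Type E_7, Milnor number mu = 7.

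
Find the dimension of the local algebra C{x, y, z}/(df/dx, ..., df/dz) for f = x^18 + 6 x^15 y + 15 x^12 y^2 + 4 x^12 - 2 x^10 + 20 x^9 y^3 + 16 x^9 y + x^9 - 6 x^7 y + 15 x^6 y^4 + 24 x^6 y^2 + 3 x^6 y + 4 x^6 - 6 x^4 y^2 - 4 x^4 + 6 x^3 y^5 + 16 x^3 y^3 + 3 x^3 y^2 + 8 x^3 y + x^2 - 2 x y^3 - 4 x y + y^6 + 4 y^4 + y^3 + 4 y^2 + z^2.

The Hessian of f at 0 has rank 2. Corank 1: A-series; mu = 2 gives A_2.

2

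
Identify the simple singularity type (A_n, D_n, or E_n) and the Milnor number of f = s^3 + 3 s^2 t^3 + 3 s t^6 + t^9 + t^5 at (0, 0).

Type E_{8}, Milnor number mu = 8.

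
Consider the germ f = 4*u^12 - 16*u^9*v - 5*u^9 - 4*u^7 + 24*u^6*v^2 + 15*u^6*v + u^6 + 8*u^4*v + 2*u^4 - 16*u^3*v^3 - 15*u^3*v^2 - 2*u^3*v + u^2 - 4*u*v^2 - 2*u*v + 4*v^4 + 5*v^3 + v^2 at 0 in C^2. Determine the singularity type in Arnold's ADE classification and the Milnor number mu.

Type A_2, Milnor number mu = 2.

The Hessian of f at 0 has rank 1. Corank 1: A-series; mu = 2 gives A_2.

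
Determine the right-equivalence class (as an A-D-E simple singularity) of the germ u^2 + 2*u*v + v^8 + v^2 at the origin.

The Hessian of f at 0 is [[2, 2], [2, 2]] with rank 1, so corank 1. A Groebner basis of the Jacobian ideal J(f) in C{u,v} is {v^7, u + v}; counting standard monomials gives mu = 7. Corank 1: A-series; mu = 7 gives A_7.

A_7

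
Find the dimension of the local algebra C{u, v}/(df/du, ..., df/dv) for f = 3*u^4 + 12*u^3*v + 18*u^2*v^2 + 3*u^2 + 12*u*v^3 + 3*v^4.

The Hessian of f at 0 has rank 1. Corank 1: A-series; mu = 3 gives A_3.

3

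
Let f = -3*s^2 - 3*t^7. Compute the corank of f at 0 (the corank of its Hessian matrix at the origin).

1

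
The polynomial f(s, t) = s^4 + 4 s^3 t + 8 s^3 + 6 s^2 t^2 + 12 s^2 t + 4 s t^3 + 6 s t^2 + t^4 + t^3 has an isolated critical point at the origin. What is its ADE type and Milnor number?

The Hessian of f at 0 has rank 0. Corank 2; j^3 = (2*s + t)^3 is a perfect cube, so E-series; the 4-jet and mu = 6 give E_6.

Type E_{6}, Milnor number mu = 6.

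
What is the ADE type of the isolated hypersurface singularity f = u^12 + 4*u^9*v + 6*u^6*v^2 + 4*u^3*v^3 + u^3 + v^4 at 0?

The Hessian of f at 0 is [[0, 0], [0, 0]] with rank 0, so corank 2. A Groebner basis of the Jacobian ideal J(f) in C{u,v} is {v^3, u^2}; counting standard monomials gives mu = 6. Corank 2; j^3 = u^3 is a perfect cube, so E-series; the 4-jet and mu = 6 give E_6.

E6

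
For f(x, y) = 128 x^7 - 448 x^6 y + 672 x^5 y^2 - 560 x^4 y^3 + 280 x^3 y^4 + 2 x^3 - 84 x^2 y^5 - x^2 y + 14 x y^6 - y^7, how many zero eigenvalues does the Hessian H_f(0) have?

2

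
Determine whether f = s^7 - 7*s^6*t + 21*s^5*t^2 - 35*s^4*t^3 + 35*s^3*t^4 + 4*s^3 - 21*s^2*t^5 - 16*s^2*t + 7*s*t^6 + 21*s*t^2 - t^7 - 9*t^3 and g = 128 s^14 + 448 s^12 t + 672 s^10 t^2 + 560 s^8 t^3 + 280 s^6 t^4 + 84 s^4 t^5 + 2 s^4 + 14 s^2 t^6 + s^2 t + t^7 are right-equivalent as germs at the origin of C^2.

Yes.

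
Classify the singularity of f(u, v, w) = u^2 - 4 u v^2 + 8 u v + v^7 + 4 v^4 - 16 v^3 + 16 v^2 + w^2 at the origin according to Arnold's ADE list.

A6

The Hessian of f at 0 has rank 2. Corank 1: A-series; mu = 6 gives A_6.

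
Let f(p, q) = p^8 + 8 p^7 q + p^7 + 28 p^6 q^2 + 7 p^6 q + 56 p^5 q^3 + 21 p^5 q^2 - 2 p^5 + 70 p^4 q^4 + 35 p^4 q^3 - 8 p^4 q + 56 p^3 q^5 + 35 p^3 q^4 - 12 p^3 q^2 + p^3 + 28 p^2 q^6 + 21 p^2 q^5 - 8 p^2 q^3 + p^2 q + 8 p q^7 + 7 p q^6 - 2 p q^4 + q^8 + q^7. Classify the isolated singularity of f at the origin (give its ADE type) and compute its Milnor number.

Type D_{9}, Milnor number mu = 9.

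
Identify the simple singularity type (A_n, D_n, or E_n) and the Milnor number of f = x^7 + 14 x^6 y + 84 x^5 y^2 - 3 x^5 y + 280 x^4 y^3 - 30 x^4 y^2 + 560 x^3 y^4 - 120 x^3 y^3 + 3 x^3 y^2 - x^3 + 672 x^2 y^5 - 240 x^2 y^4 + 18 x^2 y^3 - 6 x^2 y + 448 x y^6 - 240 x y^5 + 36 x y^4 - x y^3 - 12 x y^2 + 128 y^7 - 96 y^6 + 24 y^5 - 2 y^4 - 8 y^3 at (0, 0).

The Hessian of f at 0 has rank 0. Corank 2; j^3 = -(x + 2*y)^3 is a perfect cube, so E-series; the 4-jet and mu = 7 give E_7.

Type E_7, Milnor number mu = 7.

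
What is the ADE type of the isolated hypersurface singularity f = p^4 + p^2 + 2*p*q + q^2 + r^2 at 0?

The Hessian of f at 0 has rank 2. Corank 1: A-series; mu = 3 gives A_3.

A_{3}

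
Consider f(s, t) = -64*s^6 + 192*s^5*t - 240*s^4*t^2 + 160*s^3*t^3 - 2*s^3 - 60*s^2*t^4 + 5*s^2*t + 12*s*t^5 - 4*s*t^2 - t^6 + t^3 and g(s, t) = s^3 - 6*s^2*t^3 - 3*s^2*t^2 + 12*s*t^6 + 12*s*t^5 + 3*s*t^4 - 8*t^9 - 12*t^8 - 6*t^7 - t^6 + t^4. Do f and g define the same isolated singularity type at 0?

No.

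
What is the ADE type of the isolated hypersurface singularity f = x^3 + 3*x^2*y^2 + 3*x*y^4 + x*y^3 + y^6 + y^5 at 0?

E_{7}

The Hessian of f at 0 has rank 0. Corank 2; j^3 = x^3 is a perfect cube, so E-series; the 4-jet and mu = 7 give E_7.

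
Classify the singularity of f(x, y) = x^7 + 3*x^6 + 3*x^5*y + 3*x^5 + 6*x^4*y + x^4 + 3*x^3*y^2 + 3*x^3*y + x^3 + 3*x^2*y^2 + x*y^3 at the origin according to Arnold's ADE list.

The Hessian of f at 0 is [[0, 0], [0, 0]] with rank 0, so corank 2. A Groebner basis of the Jacobian ideal J(f) in C{x,y} is {3*x^2 + y^4 + y^3, x^3, x^2*y - x^2 - y^3/3, 2*x^2 + x*y^2 + 2*y^3/3}; counting standard monomials gives mu = 7. Corank 2; j^3 = x^3 is a perfect cube, so E-series; the 4-jet and mu = 7 give E_7.

E_{7}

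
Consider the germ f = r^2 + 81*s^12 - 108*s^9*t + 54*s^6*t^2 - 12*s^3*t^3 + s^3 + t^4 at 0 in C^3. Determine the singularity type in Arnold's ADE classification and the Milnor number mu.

Type E_6, Milnor number mu = 6.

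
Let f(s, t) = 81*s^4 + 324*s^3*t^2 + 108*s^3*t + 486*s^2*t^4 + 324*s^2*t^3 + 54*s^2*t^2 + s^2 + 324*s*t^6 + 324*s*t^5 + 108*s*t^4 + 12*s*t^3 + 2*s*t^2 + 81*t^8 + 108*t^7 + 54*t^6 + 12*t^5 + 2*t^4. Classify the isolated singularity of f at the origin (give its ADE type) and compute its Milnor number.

Type A_3, Milnor number mu = 3.

The Hessian of f at 0 has rank 1. Corank 1: A-series; mu = 3 gives A_3.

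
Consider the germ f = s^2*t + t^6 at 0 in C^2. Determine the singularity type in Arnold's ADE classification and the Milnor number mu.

The Hessian of f at 0 has rank 0. Corank 2; j^3 = s^2*t has shape L^2 M (L != M), so D-series; mu = 7 gives D_7.

Type D_7, Milnor number mu = 7.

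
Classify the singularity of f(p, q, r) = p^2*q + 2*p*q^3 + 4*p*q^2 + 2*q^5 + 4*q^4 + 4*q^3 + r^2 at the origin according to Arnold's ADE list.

D6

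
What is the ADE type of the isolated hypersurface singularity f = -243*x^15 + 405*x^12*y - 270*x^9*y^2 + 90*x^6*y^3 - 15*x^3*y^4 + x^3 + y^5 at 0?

E_8

The Hessian of f at 0 has rank 0. Corank 2; j^3 = x^3 is a perfect cube, so E-series; the 5-jet and mu = 8 give E_8.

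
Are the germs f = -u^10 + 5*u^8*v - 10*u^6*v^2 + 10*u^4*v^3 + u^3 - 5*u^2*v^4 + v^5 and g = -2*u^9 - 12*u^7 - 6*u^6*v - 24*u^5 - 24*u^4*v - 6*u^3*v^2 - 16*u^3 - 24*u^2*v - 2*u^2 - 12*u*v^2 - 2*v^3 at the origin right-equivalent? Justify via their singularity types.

No.

The Hessian of f at 0 has rank 0. Corank 2; j^3 = u^3 is a perfect cube, so E-series; the 5-jet and mu = 8 give E_8. The Hessian of g at 0 has rank 1. Corank 1: A-series; mu = 2 gives A_2. f is E_8 but g is A_2, hence not right-equivalent.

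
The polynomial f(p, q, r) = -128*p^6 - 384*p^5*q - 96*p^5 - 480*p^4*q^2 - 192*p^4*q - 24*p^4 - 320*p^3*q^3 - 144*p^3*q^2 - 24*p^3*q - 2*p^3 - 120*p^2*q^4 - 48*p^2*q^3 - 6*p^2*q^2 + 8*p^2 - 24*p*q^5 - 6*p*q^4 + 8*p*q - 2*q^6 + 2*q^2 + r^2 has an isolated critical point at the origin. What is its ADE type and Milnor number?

Type A2, Milnor number mu = 2.

The Hessian of f at 0 is [[16, 8, 0], [8, 4, 0], [0, 0, 2]] with rank 2, so corank 1. A Groebner basis of the Jacobian ideal J(f) in C{p,q,r} is {q^2, p + q/2, r}; counting standard monomials gives mu = 2. Corank 1: A-series; mu = 2 gives A_2.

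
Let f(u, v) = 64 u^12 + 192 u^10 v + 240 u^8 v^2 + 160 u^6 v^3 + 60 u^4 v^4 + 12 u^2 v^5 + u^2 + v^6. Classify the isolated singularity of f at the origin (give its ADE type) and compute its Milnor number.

Type A_{5}, Milnor number mu = 5.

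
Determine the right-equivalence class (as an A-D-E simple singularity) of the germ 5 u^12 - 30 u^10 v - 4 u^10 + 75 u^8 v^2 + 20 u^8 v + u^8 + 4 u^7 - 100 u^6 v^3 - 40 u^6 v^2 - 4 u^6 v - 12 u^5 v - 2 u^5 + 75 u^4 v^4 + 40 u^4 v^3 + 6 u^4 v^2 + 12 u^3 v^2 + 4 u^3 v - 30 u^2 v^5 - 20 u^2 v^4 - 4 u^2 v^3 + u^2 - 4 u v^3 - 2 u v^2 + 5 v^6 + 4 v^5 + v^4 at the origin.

A_{5}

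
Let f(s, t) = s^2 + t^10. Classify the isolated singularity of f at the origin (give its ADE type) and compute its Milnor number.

Type A_{9}, Milnor number mu = 9.

The Hessian of f at 0 has rank 1. Corank 1: A-series; mu = 9 gives A_9.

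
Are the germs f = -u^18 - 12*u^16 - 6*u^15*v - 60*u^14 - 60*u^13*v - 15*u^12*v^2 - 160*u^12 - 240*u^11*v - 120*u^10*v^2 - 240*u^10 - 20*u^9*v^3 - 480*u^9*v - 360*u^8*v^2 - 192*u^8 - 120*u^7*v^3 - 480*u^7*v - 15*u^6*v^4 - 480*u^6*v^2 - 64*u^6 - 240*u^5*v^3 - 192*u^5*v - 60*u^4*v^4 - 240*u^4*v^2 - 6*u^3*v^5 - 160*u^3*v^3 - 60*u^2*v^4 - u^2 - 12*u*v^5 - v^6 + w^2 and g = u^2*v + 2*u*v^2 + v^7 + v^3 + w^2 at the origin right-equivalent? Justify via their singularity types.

No.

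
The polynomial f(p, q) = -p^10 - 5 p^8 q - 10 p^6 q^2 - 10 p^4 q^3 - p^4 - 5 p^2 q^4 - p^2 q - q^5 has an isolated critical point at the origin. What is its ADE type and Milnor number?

Type D_6, Milnor number mu = 6.

The Hessian of f at 0 has rank 0. Corank 2; j^3 = -p^2*q has shape L^2 M (L != M), so D-series; mu = 6 gives D_6.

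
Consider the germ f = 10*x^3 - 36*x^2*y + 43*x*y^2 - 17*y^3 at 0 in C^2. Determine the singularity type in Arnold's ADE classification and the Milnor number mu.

The Hessian of f at 0 is [[0, 0], [0, 0]] with rank 0, so corank 2. A Groebner basis of the Jacobian ideal J(f) in C{x,y} is {y^3, x^2 - 13*y^2/6, x*y - 3*y^2/2}; counting standard monomials gives mu = 4. Corank 2; j^3 = (x - y)*(10*x^2 - 26*x*y + 17*y^2) splits into three distinct lines over C (the quadratic factor has nonzero discriminant), so D_4.

Type D_4, Milnor number mu = 4.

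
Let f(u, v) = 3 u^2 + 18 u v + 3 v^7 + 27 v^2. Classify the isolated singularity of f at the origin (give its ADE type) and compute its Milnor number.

Type A6, Milnor number mu = 6.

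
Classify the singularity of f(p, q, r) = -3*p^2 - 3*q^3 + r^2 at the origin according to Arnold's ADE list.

The Hessian of f at 0 is [[-6, 0, 0], [0, 0, 0], [0, 0, 2]] with rank 2, so corank 1. A Groebner basis of the Jacobian ideal J(f) in C{p,q,r} is {q^2, p, r}; counting standard monomials gives mu = 2. Corank 1: A-series; mu = 2 gives A_2.

A_{2}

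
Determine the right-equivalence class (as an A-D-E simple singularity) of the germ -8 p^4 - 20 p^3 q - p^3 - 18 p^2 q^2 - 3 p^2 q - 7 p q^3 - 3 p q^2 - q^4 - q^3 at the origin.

E_7

The Hessian of f at 0 has rank 0. Corank 2; j^3 = -(p + q)^3 is a perfect cube, so E-series; the 4-jet and mu = 7 give E_7.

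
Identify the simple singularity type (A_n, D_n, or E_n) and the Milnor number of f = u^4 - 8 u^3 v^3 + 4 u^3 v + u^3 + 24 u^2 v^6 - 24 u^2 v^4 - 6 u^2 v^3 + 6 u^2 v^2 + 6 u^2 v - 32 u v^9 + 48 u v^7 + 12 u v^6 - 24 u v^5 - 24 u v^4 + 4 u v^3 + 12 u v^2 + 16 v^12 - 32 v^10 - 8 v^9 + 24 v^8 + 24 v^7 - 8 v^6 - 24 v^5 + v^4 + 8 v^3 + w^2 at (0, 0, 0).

Type E_6, Milnor number mu = 6.

The Hessian of f at 0 is [[0, 0, 0], [0, 0, 0], [0, 0, 2]] with rank 1, so corank 2. A Groebner basis of the Jacobian ideal J(f) in C{u,v,w} is {v^4, u*v^2 + 5*v^3/3, u^2 + 4*u*v + 4*v^2, w}; counting standard monomials gives mu = 6. Corank 2; j^3 = (u + 2*v)^3 is a perfect cube, so E-series; the 4-jet and mu = 6 give E_6.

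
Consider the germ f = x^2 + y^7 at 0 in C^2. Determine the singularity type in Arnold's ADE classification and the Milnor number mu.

Type A_{6}, Milnor number mu = 6.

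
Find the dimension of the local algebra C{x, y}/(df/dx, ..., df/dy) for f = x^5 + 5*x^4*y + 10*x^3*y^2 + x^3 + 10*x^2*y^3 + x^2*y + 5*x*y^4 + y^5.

6

The Hessian of f at 0 is [[0, 0], [0, 0]] with rank 0, so corank 2. A Groebner basis of the Jacobian ideal J(f) in C{x,y} is {-x*y/5 + y^4, x*y^2, x^2 + x*y}; counting standard monomials gives mu = 6. Corank 2; j^3 = x^2*(x + y) has shape L^2 M (L != M), so D-series; mu = 6 gives D_6.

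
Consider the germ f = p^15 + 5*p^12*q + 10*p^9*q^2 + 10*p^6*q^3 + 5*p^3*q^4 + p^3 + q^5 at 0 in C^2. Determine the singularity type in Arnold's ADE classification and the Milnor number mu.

Type E_{8}, Milnor number mu = 8.

The Hessian of f at 0 has rank 0. Corank 2; j^3 = p^3 is a perfect cube, so E-series; the 5-jet and mu = 8 give E_8.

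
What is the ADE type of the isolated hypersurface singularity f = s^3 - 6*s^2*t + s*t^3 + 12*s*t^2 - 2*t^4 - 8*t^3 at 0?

E7

The Hessian of f at 0 has rank 0. Corank 2; j^3 = (s - 2*t)^3 is a perfect cube, so E-series; the 4-jet and mu = 7 give E_7.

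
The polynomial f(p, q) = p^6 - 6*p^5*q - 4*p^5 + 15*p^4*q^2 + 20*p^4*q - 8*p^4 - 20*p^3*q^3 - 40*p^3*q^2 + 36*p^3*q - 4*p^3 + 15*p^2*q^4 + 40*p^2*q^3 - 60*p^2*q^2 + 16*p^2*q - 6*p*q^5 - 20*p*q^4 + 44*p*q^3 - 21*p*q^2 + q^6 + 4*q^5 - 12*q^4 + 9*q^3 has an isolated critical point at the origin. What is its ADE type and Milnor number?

Type D_7, Milnor number mu = 7.

The Hessian of f at 0 has rank 0. Corank 2; j^3 = -(p - q)*(2*p - 3*q)^2 has shape L^2 M (L != M), so D-series; mu = 7 gives D_7.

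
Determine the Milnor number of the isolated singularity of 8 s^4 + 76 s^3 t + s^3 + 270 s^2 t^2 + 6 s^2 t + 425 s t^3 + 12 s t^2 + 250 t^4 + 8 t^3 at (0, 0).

7

The Hessian of f at 0 is [[0, 0], [0, 0]] with rank 0, so corank 2. A Groebner basis of the Jacobian ideal J(f) in C{s,t} is {3*s^2/4 + 3*s*t + t^4 + t^3/4 + 3*t^2, s^3 + 27*s^2/2 + 54*s*t + 25*t^3/2 + 54*t^2, s^2*t - 17*s^2/4 - 17*s*t - 65*t^3/12 - 17*t^2, s^2 + s*t^2 + 4*s*t + 7*t^3/3 + 4*t^2}; counting standard monomials gives mu = 7. Corank 2; j^3 = (s + 2*t)^3 is a perfect cube, so E-series; the 4-jet and mu = 7 give E_7.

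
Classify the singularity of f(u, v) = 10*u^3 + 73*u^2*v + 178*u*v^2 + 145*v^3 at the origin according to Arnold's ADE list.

The Hessian of f at 0 has rank 0. Corank 2; j^3 = (2*u + 5*v)*(5*u^2 + 24*u*v + 29*v^2) splits into three distinct lines over C (the quadratic factor has nonzero discriminant), so D_4.

D_{4}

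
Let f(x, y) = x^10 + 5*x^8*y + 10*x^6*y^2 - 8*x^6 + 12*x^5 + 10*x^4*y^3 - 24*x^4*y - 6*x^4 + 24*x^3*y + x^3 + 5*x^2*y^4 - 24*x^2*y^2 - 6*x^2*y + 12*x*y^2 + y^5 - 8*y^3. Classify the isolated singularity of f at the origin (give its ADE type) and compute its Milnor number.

The Hessian of f at 0 has rank 0. Corank 2; j^3 = (x - 2*y)^3 is a perfect cube, so E-series; the 5-jet and mu = 8 give E_8.

Type E8, Milnor number mu = 8.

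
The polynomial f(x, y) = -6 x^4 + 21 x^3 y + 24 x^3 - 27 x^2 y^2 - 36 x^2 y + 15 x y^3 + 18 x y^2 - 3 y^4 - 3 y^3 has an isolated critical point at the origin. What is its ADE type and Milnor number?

The Hessian of f at 0 is [[0, 0], [0, 0]] with rank 0, so corank 2. A Groebner basis of the Jacobian ideal J(f) in C{x,y} is {768*x^2 - 768*x*y + y^4 + 8*y^3 + 192*y^2, x^3 - 36*x^2 + 36*x*y - y^3/2 - 9*y^2, x^2*y - 40*x^2 + 40*x*y - 2*y^3/3 - 10*y^2, -32*x^2 + x*y^2 + 32*x*y - 5*y^3/6 - 8*y^2}; counting standard monomials gives mu = 7. Corank 2; j^3 = 3*(2*x - y)^3 is a perfect cube, so E-series; the 4-jet and mu = 7 give E_7.

Type E_{7}, Milnor number mu = 7.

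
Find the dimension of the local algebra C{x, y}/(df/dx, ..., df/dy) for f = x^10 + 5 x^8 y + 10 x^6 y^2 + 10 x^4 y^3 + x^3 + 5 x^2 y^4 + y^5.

8

The Hessian of f at 0 has rank 0. Corank 2; j^3 = x^3 is a perfect cube, so E-series; the 5-jet and mu = 8 give E_8.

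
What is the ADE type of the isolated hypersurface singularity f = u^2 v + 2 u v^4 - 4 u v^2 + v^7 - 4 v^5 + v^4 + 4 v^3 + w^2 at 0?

D_{5}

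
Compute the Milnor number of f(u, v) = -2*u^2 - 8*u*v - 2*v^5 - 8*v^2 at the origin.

4

The Hessian of f at 0 has rank 1. Corank 1: A-series; mu = 4 gives A_4.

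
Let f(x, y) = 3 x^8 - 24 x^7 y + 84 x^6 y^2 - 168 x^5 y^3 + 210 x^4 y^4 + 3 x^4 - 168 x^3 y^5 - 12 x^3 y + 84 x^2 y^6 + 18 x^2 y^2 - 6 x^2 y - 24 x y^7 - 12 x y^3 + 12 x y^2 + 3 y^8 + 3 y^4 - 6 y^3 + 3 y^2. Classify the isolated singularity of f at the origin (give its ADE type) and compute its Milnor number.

Type A7, Milnor number mu = 7.

The Hessian of f at 0 is [[0, 0], [0, 6]] with rank 1, so corank 1. A Groebner basis of the Jacobian ideal J(f) in C{x,y} is {x*y^3, y^4, x^2 - 2*x*y + y^2 - y}; counting standard monomials gives mu = 7. Corank 1: A-series; mu = 7 gives A_7.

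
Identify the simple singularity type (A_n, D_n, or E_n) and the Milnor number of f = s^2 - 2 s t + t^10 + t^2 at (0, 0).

Type A_{9}, Milnor number mu = 9.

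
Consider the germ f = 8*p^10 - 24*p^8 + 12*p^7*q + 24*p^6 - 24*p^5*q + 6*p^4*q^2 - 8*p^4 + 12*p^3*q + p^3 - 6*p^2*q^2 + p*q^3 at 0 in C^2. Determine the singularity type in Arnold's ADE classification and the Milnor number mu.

Type E_7, Milnor number mu = 7.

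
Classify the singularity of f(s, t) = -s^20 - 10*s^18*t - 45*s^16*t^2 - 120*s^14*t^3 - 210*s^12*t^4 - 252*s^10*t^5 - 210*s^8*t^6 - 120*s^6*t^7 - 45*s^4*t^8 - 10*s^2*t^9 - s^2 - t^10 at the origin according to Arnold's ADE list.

A9

The Hessian of f at 0 has rank 1. Corank 1: A-series; mu = 9 gives A_9.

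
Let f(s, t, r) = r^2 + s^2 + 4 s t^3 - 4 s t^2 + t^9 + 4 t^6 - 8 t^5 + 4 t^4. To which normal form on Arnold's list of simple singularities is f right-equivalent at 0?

A_{8}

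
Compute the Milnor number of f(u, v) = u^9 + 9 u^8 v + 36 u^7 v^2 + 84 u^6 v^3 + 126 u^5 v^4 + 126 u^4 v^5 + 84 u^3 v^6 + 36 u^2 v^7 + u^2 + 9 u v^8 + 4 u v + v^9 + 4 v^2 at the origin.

The Hessian of f at 0 has rank 1. Corank 1: A-series; mu = 8 gives A_8.

8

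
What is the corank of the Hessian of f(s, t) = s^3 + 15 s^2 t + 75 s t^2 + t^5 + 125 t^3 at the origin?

2

Hessian at 0 has rank 0.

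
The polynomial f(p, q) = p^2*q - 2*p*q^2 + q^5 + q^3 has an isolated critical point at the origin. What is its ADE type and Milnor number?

Type D_{6}, Milnor number mu = 6.

The Hessian of f at 0 has rank 0. Corank 2; j^3 = q*(p - q)^2 has shape L^2 M (L != M), so D-series; mu = 6 gives D_6.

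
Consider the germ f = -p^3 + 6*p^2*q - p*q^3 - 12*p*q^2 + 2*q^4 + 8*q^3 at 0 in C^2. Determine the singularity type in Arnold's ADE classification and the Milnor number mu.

Type E7, Milnor number mu = 7.

The Hessian of f at 0 is [[0, 0], [0, 0]] with rank 0, so corank 2. A Groebner basis of the Jacobian ideal J(f) in C{p,q} is {p^3 - 6*p^2*q - 48*p^2 + 192*p*q - 192*q^2, 6*p^2 + p*q^2 - 24*p*q + 24*q^2, 3*p^2 - 12*p*q + q^3 + 12*q^2}; counting standard monomials gives mu = 7. Corank 2; j^3 = -(p - 2*q)^3 is a perfect cube, so E-series; the 4-jet and mu = 7 give E_7.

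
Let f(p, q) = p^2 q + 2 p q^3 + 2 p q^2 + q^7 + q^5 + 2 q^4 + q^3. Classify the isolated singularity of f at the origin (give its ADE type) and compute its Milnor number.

Type D_{8}, Milnor number mu = 8.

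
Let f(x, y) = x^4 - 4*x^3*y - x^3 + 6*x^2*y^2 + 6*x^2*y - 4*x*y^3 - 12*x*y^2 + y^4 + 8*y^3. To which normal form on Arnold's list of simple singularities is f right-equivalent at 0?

E_{6}

The Hessian of f at 0 has rank 0. Corank 2; j^3 = -(x - 2*y)^3 is a perfect cube, so E-series; the 4-jet and mu = 6 give E_6.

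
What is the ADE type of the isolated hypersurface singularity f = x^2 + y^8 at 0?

The Hessian of f at 0 is [[2, 0], [0, 0]] with rank 1, so corank 1. A Groebner basis of the Jacobian ideal J(f) in C{x,y} is {y^7, x}; counting standard monomials gives mu = 7. Corank 1: A-series; mu = 7 gives A_7.

A_{7}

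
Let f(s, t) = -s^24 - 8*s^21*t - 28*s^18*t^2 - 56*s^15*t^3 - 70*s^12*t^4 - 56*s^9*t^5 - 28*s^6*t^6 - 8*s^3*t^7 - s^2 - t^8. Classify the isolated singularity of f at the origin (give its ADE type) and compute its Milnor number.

Type A_{7}, Milnor number mu = 7.

The Hessian of f at 0 is [[-2, 0], [0, 0]] with rank 1, so corank 1. A Groebner basis of the Jacobian ideal J(f) in C{s,t} is {t^7, s}; counting standard monomials gives mu = 7. Corank 1: A-series; mu = 7 gives A_7.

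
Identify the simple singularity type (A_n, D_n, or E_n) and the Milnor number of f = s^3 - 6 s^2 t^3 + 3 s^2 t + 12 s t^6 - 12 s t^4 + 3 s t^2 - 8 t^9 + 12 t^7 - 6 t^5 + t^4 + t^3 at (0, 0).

Type E_{6}, Milnor number mu = 6.

The Hessian of f at 0 has rank 0. Corank 2; j^3 = (s + t)^3 is a perfect cube, so E-series; the 4-jet and mu = 6 give E_6.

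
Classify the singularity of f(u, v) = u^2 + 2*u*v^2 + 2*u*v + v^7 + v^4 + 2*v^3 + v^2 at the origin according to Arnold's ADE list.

A_6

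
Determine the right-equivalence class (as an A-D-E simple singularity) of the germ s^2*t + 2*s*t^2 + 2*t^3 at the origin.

The Hessian of f at 0 is [[0, 0], [0, 0]] with rank 0, so corank 2. A Groebner basis of the Jacobian ideal J(f) in C{s,t} is {t^3, s^2 + 2*t^2, s*t + t^2}; counting standard monomials gives mu = 4. Corank 2; j^3 = t*(s^2 + 2*s*t + 2*t^2) splits into three distinct lines over C (the quadratic factor has nonzero discriminant), so D_4.

D_4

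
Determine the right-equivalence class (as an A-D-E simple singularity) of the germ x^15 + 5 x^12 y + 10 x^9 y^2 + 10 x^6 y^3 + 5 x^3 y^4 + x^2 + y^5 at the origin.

A_{4}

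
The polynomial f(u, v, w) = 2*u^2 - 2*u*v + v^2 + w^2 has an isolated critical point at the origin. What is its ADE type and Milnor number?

Type A1, Milnor number mu = 1.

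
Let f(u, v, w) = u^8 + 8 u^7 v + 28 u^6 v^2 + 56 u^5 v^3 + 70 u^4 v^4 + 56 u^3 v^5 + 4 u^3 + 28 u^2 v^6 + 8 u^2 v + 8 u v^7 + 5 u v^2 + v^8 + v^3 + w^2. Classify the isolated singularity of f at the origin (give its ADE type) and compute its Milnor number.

Type D9, Milnor number mu = 9.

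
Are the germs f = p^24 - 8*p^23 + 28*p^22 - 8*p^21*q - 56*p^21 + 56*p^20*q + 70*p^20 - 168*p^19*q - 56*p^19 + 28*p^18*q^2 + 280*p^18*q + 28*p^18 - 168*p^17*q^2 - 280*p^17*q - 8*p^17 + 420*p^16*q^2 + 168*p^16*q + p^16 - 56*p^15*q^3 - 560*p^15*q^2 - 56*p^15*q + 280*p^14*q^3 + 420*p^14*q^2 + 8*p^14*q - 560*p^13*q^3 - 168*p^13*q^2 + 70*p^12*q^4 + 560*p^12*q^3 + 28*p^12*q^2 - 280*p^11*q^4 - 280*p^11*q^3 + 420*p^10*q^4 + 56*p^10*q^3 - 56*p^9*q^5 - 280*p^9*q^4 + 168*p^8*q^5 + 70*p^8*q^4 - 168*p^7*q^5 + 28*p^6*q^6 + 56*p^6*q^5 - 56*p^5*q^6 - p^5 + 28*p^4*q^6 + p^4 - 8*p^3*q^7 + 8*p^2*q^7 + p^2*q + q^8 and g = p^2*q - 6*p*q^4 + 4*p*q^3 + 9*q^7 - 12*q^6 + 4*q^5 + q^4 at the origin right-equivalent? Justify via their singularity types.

The Hessian of f at 0 is [[0, 0], [0, 0]] with rank 0, so corank 2. A Groebner basis of the Jacobian ideal J(f) in C{p,q} is {p^2/8 + q^7, p^3, p*q}; counting standard monomials gives mu = 9. Corank 2; j^3 = p^2*q has shape L^2 M (L != M), so D-series; mu = 9 gives D_9. The Hessian of g at 0 is [[0, 0], [0, 0]] with rank 0, so corank 2. A Groebner basis of the Jacobian ideal J(g) in C{p,q} is {p*q^2, p*q/2 + q^3, p^2 - 2*p*q}; counting standard monomials gives mu = 5. Corank 2; j^3 = p^2*q has shape L^2 M (L != M), so D-series; mu = 5 gives D_5. f is D_9 but g is D_5, hence not right-equivalent.

No.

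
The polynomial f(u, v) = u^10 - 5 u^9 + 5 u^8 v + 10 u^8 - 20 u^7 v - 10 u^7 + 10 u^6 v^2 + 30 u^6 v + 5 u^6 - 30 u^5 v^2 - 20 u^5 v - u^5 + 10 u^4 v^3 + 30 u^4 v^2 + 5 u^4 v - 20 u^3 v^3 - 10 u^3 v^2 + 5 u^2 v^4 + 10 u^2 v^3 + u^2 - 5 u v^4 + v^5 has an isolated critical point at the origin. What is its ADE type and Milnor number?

The Hessian of f at 0 has rank 1. Corank 1: A-series; mu = 4 gives A_4.

Type A_{4}, Milnor number mu = 4.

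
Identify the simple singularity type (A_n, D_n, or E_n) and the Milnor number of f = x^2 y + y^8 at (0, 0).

The Hessian of f at 0 has rank 0. Corank 2; j^3 = x^2*y has shape L^2 M (L != M), so D-series; mu = 9 gives D_9.

Type D_9, Milnor number mu = 9.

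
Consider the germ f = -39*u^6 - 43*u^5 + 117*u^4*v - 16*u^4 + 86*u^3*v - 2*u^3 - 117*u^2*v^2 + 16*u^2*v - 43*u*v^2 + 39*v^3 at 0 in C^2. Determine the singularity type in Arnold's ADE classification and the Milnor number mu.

Type D_4, Milnor number mu = 4.

The Hessian of f at 0 is [[0, 0], [0, 0]] with rank 0, so corank 2. A Groebner basis of the Jacobian ideal J(f) in C{u,v} is {v^3, u^2 - 23*v^2/2, u*v - 7*v^2/2}; counting standard monomials gives mu = 4. Corank 2; j^3 = -(u - 3*v)*(2*u^2 - 10*u*v + 13*v^2) splits into three distinct lines over C (the quadratic factor has nonzero discriminant), so D_4.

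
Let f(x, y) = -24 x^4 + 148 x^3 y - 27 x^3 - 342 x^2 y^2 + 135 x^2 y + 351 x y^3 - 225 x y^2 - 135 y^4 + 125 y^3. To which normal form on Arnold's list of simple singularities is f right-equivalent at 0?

E_{7}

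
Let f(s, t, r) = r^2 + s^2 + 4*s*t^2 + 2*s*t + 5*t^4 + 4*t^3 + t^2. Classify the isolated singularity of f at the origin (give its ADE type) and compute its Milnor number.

The Hessian of f at 0 has rank 2. Corank 1: A-series; mu = 3 gives A_3.

Type A_3, Milnor number mu = 3.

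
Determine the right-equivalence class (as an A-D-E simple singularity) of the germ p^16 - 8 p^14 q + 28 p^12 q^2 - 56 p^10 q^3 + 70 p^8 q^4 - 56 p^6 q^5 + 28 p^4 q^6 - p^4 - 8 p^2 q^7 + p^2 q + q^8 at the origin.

D9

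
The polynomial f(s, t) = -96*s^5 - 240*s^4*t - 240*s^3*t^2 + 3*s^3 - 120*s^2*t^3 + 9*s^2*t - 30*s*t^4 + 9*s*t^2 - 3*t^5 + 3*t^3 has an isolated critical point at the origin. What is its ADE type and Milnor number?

The Hessian of f at 0 has rank 0. Corank 2; j^3 = 3*(s + t)^3 is a perfect cube, so E-series; the 5-jet and mu = 8 give E_8.

Type E8, Milnor number mu = 8.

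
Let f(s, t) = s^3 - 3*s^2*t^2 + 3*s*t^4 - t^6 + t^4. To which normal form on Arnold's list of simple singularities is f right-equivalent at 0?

E6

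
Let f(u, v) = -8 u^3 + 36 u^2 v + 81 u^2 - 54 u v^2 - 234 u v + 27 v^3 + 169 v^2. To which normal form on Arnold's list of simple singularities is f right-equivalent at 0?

A_2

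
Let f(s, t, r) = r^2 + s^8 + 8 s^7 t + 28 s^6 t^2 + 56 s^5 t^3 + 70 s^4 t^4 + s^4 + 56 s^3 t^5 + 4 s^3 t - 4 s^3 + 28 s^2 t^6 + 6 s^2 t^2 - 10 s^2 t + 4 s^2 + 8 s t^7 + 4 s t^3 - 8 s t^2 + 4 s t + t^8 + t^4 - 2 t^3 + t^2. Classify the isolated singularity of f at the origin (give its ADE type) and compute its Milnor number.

Type A_7, Milnor number mu = 7.

The Hessian of f at 0 has rank 2. Corank 1: A-series; mu = 7 gives A_7.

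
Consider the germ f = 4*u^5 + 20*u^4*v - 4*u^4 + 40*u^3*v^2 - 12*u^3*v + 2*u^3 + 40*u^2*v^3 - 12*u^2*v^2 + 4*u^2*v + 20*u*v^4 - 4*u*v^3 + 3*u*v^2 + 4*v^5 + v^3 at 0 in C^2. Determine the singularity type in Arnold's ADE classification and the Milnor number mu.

Type D4, Milnor number mu = 4.

The Hessian of f at 0 is [[0, 0], [0, 0]] with rank 0, so corank 2. A Groebner basis of the Jacobian ideal J(f) in C{u,v} is {v^3, u^2 - 3*v^2/2, u*v + 3*v^2/2}; counting standard monomials gives mu = 4. Corank 2; j^3 = (u + v)*(2*u^2 + 2*u*v + v^2) splits into three distinct lines over C (the quadratic factor has nonzero discriminant), so D_4.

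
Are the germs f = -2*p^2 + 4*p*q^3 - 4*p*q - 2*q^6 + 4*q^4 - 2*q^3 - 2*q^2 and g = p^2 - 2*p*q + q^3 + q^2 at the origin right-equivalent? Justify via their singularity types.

Yes.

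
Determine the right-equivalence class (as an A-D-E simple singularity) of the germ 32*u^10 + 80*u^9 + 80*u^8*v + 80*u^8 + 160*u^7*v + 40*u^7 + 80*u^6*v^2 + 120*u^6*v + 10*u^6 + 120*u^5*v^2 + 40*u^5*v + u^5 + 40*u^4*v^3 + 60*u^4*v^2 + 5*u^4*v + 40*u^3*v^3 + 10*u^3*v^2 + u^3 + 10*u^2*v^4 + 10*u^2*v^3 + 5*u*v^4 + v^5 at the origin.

E8

The Hessian of f at 0 has rank 0. Corank 2; j^3 = u^3 is a perfect cube, so E-series; the 5-jet and mu = 8 give E_8.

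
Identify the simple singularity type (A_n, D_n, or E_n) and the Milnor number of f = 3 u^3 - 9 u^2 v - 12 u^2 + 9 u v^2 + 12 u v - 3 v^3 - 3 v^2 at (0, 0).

Type A2, Milnor number mu = 2.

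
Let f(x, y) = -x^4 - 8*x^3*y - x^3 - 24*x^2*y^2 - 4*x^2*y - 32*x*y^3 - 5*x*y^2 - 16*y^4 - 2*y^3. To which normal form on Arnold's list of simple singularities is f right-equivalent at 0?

The Hessian of f at 0 is [[0, 0], [0, 0]] with rank 0, so corank 2. A Groebner basis of the Jacobian ideal J(f) in C{x,y} is {x*y^2 + x*y/4 + y^2/4, -x*y/4 + y^3 - y^2/4, x^2 + 3*x*y + 2*y^2}; counting standard monomials gives mu = 5. Corank 2; j^3 = -(x + y)^2*(x + 2*y) has shape L^2 M (L != M), so D-series; mu = 5 gives D_5.

D_5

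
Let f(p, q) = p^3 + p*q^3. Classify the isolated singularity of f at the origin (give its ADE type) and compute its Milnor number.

Type E_{7}, Milnor number mu = 7.

The Hessian of f at 0 is [[0, 0], [0, 0]] with rank 0, so corank 2. A Groebner basis of the Jacobian ideal J(f) in C{p,q} is {p^3, p*q^2, 3*p^2 + q^3}; counting standard monomials gives mu = 7. Corank 2; j^3 = p^3 is a perfect cube, so E-series; the 4-jet and mu = 7 give E_7.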